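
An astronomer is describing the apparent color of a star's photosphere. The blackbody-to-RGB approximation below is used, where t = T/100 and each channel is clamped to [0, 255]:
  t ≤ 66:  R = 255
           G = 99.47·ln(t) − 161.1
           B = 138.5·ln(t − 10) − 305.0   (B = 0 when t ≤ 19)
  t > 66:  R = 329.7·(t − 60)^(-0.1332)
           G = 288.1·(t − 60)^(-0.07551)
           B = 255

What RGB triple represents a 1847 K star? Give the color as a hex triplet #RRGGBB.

#FF8100

t = 1847/100 = 18.47; the t ≤ 66 branch applies.
R = 255 by definition for t ≤ 66.
G = 99.47·ln 18.47 − 161.1 = 99.47·2.9161 − 161.1 = 128.969.
t = 18.47 ≤ 19, so B = 0.
Rounded: (255, 129, 0).
In hex: #FF8100.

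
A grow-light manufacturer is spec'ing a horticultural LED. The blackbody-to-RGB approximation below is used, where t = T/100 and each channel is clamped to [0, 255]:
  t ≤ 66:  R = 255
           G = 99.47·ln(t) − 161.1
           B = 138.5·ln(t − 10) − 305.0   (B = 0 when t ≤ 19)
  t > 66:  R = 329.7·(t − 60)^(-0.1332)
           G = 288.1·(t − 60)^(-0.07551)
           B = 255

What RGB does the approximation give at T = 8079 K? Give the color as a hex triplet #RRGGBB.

#DCE5FF

t = 8079/100 = 80.79; the t > 66 branch applies.
R = 329.7·(80.79 − 60)^(-0.1332) = 329.7·20.79^(-0.1332) = 329.7·0.66752 = 220.080.
G = 288.1·(80.79 − 60)^(-0.07551) = 288.1·20.79^(-0.07551) = 288.1·0.79522 = 229.104.
B = 255 by definition for t > 66.
Rounded: (220, 229, 255).
In hex: #DCE5FF.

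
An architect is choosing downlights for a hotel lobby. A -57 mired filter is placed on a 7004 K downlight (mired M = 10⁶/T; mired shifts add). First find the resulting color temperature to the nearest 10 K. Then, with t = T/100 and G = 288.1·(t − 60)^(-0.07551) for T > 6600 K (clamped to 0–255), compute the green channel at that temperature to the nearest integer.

M_in = 10⁶/7004 = 142.78; M_out = 142.78 + (-57) = 85.78.
T_out = 10⁶/85.78 = 11658.3 K → 11660 K; t = 116.6.
G = 288.1·(116.6 − 60)^(-0.07551) = 288.1·56.6^(-0.07551) = 288.1·0.73730 = 212.416.
Rounded: 212.

212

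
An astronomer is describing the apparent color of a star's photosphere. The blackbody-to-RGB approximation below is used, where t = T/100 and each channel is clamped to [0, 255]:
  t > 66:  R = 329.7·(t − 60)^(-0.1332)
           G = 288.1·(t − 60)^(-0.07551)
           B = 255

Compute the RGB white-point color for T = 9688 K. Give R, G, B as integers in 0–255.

R=204, G=219, B=255

t = 9688/100 = 96.88; the t > 66 branch applies.
R = 329.7·(96.88 − 60)^(-0.1332) = 329.7·36.88^(-0.1332) = 329.7·0.61845 = 203.902.
G = 288.1·(96.88 − 60)^(-0.07551) = 288.1·36.88^(-0.07551) = 288.1·0.76154 = 219.399.
B = 255 by definition for t > 66.
Rounded: (204, 219, 255).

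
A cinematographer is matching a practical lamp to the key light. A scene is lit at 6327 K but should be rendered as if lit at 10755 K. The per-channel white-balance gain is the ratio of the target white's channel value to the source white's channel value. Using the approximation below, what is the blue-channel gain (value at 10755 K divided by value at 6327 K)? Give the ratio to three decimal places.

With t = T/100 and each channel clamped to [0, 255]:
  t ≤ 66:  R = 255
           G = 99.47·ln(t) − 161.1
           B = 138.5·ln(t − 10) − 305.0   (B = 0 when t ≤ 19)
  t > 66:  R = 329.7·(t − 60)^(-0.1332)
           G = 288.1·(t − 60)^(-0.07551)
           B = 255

At 6327 K (t = 63.27):
  B = 138.5·ln(63.27 − 10) − 305.0 = 138.5·ln 53.27 − 305.0 = 138.5·3.9754 − 305.0 = 245.589.
At 10755 K (t = 107.55):
  B = 255 by definition for t > 66.
Gain = 255.000 / 245.589 = 1.0383 → 1.038.

1.038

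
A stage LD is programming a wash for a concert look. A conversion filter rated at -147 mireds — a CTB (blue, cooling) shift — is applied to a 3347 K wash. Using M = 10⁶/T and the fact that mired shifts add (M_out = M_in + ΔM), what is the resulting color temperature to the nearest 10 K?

M_in = 10⁶/3347 = 298.78 mireds.
M_out = 298.78 + (-147) = 151.78 mireds.
T_out = 10⁶/151.78 = 6588.7 K → 6590 K.

6590 K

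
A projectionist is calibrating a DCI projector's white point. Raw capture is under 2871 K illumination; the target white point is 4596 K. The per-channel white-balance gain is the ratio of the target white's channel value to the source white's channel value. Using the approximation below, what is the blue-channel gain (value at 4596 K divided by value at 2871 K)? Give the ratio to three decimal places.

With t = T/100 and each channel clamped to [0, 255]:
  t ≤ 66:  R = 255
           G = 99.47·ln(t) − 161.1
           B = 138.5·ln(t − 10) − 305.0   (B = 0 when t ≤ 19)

1.899

At 2871 K (t = 28.71):
  B = 138.5·ln(28.71 − 10) − 305.0 = 138.5·ln 18.71 − 305.0 = 138.5·2.9291 − 305.0 = 100.675.
At 4596 K (t = 45.96):
  B = 138.5·ln(45.96 − 10) − 305.0 = 138.5·ln 35.96 − 305.0 = 138.5·3.5824 − 305.0 = 191.163.
Gain = 191.163 / 100.675 = 1.8988 → 1.899.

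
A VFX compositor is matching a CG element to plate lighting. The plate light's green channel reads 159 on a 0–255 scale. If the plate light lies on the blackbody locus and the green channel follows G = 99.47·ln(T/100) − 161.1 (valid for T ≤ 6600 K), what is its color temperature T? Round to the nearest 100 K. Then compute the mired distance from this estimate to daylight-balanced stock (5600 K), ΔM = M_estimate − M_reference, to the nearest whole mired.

+221 mireds

ln t = (159 + 161.1) / 99.47 = 3.2181.
t = e^3.2181 = 24.980.
T = 100·t = 2498 K → 2500 K to the nearest 100 K.
M_estimate = 10⁶/2500 = 400.00; M_reference = 10⁶/5600 = 178.57.
ΔM = 400.00 − 178.57 = 221.43 → +221 mireds.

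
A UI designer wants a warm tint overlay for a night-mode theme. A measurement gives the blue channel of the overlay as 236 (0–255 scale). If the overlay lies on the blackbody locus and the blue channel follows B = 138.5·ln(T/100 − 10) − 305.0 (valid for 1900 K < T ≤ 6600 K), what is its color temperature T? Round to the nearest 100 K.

ln(t − 10) = (236 + 305.0) / 138.5 = 3.9061.
t − 10 = e^3.9061 = 49.707, so t = 59.707.
T = 100·t = 5971 K → 6000 K to the nearest 100 K.

6000 K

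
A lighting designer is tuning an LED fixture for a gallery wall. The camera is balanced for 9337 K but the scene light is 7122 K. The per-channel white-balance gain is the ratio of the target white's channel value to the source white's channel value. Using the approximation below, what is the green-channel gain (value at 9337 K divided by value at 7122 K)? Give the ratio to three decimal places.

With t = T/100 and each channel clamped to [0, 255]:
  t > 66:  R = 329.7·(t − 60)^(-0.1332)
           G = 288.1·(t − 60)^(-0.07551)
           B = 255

At 7122 K (t = 71.22):
  G = 288.1·(71.22 − 60)^(-0.07551) = 288.1·11.22^(-0.07551) = 288.1·0.83313 = 240.026.
At 9337 K (t = 93.37):
  G = 288.1·(93.37 − 60)^(-0.07551) = 288.1·33.37^(-0.07551) = 288.1·0.76731 = 221.062.
Gain = 221.062 / 240.026 = 0.9210 → 0.921.

0.921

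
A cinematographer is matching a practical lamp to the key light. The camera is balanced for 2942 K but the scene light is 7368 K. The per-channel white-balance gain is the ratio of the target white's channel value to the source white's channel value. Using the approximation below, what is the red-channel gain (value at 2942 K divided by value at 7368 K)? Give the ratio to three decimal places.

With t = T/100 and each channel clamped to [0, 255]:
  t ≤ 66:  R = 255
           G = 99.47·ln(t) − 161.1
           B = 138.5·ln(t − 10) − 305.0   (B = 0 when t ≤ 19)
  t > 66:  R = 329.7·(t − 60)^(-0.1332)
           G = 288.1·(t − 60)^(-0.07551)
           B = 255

At 7368 K (t = 73.68):
  R = 329.7·(73.68 − 60)^(-0.1332) = 329.7·13.68^(-0.1332) = 329.7·0.70579 = 232.698.
At 2942 K (t = 29.42):
  R = 255 by definition for t ≤ 66.
Gain = 255.000 / 232.698 = 1.0958 → 1.096.

1.096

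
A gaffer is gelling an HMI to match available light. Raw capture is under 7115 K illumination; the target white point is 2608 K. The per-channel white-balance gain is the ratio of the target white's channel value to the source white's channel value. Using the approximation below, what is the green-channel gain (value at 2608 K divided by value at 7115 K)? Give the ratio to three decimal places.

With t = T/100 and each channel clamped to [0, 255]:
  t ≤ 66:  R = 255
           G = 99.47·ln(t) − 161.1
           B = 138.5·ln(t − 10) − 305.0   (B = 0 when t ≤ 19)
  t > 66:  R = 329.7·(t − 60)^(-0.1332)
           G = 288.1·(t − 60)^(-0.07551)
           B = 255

At 7115 K (t = 71.15):
  G = 288.1·(71.15 − 60)^(-0.07551) = 288.1·11.15^(-0.07551) = 288.1·0.83353 = 240.139.
At 2608 K (t = 26.08):
  G = 99.47·ln 26.08 − 161.1 = 99.47·3.2612 − 161.1 = 163.288.
Gain = 163.288 / 240.139 = 0.6800 → 0.680.

0.680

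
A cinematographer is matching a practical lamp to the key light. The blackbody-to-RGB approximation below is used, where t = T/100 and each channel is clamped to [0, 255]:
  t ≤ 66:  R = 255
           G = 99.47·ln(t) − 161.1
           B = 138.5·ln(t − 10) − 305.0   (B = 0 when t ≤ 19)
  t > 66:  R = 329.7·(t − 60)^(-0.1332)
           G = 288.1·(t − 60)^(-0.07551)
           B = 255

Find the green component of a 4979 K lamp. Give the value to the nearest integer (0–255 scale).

228

t = 4979/100 = 49.79; the t ≤ 66 branch applies.
G = 99.47·ln 49.79 − 161.1 = 99.47·3.9078 − 161.1 = 227.610.
Rounded: 228.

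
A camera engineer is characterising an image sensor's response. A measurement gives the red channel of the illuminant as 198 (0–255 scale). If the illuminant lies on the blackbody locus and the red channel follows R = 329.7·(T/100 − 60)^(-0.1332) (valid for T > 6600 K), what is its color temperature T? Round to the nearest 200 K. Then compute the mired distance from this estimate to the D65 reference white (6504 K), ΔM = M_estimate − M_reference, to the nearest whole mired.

(t − 60)^(-0.1332) = 198/329.7 = 0.60055.
t − 60 = 0.60055^(1/-0.1332) = 0.60055^(-7.508) = 45.980, so t = 105.980.
T = 100·t = 10598 K → 10600 K to the nearest 200 K.
M_estimate = 10⁶/10600 = 94.34; M_reference = 10⁶/6504 = 153.75.
ΔM = 94.34 − 153.75 = -59.41 → -59 mireds.

-59 mireds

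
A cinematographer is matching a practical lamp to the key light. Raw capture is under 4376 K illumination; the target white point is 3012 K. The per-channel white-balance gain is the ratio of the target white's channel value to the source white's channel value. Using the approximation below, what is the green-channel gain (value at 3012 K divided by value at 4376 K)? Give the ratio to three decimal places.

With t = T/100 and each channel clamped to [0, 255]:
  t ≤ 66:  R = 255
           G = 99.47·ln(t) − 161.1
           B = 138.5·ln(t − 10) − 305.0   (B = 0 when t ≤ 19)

0.827

At 4376 K (t = 43.76):
  G = 99.47·ln 43.76 − 161.1 = 99.47·3.7787 − 161.1 = 214.769.
At 3012 K (t = 30.12):
  G = 99.47·ln 30.12 − 161.1 = 99.47·3.4052 − 161.1 = 177.614.
Gain = 177.614 / 214.769 = 0.8270 → 0.827.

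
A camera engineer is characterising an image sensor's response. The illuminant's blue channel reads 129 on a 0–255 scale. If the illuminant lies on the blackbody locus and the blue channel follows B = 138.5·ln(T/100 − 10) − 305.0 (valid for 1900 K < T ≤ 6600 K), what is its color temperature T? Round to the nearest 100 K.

3300 K

ln(t − 10) = (129 + 305.0) / 138.5 = 3.1336.
t − 10 = e^3.1336 = 22.956, so t = 32.956.
T = 100·t = 3296 K → 3300 K to the nearest 100 K.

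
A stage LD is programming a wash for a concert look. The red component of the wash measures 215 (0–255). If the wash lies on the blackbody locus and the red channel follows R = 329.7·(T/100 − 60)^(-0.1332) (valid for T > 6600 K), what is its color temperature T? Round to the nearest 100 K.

8500 K

(t − 60)^(-0.1332) = 215/329.7 = 0.65211.
t − 60 = 0.65211^(1/-0.1332) = 0.65211^(-7.508) = 24.774, so t = 84.774.
T = 100·t = 8477 K → 8500 K to the nearest 100 K.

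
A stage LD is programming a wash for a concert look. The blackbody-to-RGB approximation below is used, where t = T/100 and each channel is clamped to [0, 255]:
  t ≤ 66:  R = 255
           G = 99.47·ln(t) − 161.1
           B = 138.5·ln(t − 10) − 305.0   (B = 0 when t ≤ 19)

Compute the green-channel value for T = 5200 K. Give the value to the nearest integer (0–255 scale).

232

t = 5200/100 = 52; the t ≤ 66 branch applies.
G = 99.47·ln 52 − 161.1 = 99.47·3.9512 − 161.1 = 231.930.
Rounded: 232.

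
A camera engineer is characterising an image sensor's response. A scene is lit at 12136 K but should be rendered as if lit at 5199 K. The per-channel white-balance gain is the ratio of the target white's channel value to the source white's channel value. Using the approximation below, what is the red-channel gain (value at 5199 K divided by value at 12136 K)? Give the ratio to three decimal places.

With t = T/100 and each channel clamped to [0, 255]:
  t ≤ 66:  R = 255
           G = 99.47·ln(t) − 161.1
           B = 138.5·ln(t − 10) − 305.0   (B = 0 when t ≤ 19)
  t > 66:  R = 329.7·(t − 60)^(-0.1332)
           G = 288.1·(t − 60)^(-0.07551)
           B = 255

1.338

At 12136 K (t = 121.36):
  R = 329.7·(121.36 − 60)^(-0.1332) = 329.7·61.36^(-0.1332) = 329.7·0.57790 = 190.534.
At 5199 K (t = 51.99):
  R = 255 by definition for t ≤ 66.
Gain = 255.000 / 190.534 = 1.3383 → 1.338.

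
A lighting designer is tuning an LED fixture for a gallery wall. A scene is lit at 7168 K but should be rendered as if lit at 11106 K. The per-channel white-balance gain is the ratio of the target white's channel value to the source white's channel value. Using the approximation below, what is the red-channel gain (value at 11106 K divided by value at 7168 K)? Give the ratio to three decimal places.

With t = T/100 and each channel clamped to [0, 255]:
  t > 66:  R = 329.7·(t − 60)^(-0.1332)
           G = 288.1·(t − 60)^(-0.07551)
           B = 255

At 7168 K (t = 71.68):
  R = 329.7·(71.68 − 60)^(-0.1332) = 329.7·11.68^(-0.1332) = 329.7·0.72080 = 237.649.
At 11106 K (t = 111.06):
  R = 329.7·(111.06 − 60)^(-0.1332) = 329.7·51.06^(-0.1332) = 329.7·0.59222 = 195.255.
Gain = 195.255 / 237.649 = 0.8216 → 0.822.

0.822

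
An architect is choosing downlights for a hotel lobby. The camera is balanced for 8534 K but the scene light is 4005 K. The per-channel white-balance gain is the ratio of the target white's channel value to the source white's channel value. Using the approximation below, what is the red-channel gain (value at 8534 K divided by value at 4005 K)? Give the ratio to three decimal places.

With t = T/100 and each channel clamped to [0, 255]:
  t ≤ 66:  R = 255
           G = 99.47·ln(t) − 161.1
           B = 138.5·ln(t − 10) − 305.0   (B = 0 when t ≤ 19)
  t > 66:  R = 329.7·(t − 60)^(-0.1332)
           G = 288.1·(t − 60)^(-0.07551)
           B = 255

0.841

At 4005 K (t = 40.05):
  R = 255 by definition for t ≤ 66.
At 8534 K (t = 85.34):
  R = 329.7·(85.34 − 60)^(-0.1332) = 329.7·25.34^(-0.1332) = 329.7·0.65015 = 214.354.
Gain = 214.354 / 255.000 = 0.8406 → 0.841.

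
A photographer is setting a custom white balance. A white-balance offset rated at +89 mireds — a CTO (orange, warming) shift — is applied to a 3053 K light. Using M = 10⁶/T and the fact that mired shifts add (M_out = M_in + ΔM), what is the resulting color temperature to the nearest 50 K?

2400 K

M_in = 10⁶/3053 = 327.55 mireds.
M_out = 327.55 + (+89) = 416.55 mireds.
T_out = 10⁶/416.55 = 2400.7 K → 2400 K.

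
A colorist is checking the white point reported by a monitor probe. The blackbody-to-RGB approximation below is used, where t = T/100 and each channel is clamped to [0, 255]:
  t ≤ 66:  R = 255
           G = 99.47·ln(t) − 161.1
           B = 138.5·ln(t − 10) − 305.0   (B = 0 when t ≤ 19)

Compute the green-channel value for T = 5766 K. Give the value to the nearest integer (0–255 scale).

t = 5766/100 = 57.66; the t ≤ 66 branch applies.
G = 99.47·ln 57.66 − 161.1 = 99.47·4.0546 − 161.1 = 242.207.
Rounded: 242.

242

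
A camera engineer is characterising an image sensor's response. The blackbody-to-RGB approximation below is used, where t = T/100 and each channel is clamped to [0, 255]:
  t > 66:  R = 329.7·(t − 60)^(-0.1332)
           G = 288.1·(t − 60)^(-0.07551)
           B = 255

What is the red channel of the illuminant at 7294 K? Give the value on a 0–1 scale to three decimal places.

t = 7294/100 = 72.94; the t > 66 branch applies.
R = 329.7·(72.94 − 60)^(-0.1332) = 329.7·12.94^(-0.1332) = 329.7·0.71103 = 234.428.
On a 0–1 scale: 234.428/255 = 0.9193 → 0.919.

0.919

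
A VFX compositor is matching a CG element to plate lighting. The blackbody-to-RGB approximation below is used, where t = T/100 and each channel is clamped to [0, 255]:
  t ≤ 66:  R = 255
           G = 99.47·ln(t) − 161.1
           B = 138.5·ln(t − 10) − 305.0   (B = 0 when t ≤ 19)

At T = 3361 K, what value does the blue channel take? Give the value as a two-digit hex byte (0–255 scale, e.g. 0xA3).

t = 3361/100 = 33.61; the t ≤ 66 branch applies.
B = 138.5·ln(33.61 − 10) − 305.0 = 138.5·ln 23.61 − 305.0 = 138.5·3.1617 − 305.0 = 132.891.
Rounded: 133; in hex, 0x85.

0x85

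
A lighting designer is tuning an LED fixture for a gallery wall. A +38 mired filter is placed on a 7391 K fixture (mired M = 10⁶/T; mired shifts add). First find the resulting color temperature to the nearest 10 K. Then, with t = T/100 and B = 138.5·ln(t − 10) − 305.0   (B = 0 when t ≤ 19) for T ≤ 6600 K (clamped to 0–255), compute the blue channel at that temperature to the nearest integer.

M_in = 10⁶/7391 = 135.30; M_out = 135.30 + (+38) = 173.30.
T_out = 10⁶/173.30 = 5770.4 K → 5770 K; t = 57.7.
B = 138.5·ln(57.7 − 10) − 305.0 = 138.5·ln 47.7 − 305.0 = 138.5·3.8649 − 305.0 = 230.293.
Rounded: 230.

230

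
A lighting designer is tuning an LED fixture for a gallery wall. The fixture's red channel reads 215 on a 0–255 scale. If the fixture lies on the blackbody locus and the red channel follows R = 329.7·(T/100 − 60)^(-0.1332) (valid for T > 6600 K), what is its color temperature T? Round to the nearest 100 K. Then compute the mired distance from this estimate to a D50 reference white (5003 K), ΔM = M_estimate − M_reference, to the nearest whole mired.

(t − 60)^(-0.1332) = 215/329.7 = 0.65211.
t − 60 = 0.65211^(1/-0.1332) = 0.65211^(-7.508) = 24.774, so t = 84.774.
T = 100·t = 8477 K → 8500 K to the nearest 100 K.
M_estimate = 10⁶/8500 = 117.65; M_reference = 10⁶/5003 = 199.88.
ΔM = 117.65 − 199.88 = -82.23 → -82 mireds.

-82 mireds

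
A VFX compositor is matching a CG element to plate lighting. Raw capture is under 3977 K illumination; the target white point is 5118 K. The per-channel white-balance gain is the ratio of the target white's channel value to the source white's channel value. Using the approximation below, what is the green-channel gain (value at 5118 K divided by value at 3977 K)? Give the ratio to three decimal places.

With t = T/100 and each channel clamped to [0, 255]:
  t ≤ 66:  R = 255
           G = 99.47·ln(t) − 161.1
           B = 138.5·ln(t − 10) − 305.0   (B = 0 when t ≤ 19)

At 3977 K (t = 39.77):
  G = 99.47·ln 39.77 − 161.1 = 99.47·3.6831 − 161.1 = 205.259.
At 5118 K (t = 51.18):
  G = 99.47·ln 51.18 − 161.1 = 99.47·3.9353 − 161.1 = 230.349.
Gain = 230.349 / 205.259 = 1.1222 → 1.122.

1.122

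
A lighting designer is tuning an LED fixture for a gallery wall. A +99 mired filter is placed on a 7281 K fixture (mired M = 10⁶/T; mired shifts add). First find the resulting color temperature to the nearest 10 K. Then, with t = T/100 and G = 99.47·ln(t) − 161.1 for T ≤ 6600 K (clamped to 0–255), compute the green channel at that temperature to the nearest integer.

211

M_in = 10⁶/7281 = 137.34; M_out = 137.34 + (+99) = 236.34.
T_out = 10⁶/236.34 = 4231.1 K → 4230 K; t = 42.3.
G = 99.47·ln 42.3 − 161.1 = 99.47·3.7448 − 161.1 = 211.394.
Rounded: 211.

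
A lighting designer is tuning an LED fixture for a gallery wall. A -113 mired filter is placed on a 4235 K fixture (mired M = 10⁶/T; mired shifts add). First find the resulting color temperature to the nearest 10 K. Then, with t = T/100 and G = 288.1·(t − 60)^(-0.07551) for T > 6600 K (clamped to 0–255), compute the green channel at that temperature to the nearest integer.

M_in = 10⁶/4235 = 236.13; M_out = 236.13 + (-113) = 123.13.
T_out = 10⁶/123.13 = 8121.7 K → 8120 K; t = 81.2.
G = 288.1·(81.2 − 60)^(-0.07551) = 288.1·21.2^(-0.07551) = 288.1·0.79405 = 228.766.
Rounded: 229.

229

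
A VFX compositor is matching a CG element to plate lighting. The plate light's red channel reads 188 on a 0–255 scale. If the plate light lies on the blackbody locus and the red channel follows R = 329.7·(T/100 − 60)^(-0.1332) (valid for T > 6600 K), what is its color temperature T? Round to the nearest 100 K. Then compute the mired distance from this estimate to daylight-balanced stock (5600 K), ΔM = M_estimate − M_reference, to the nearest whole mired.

(t − 60)^(-0.1332) = 188/329.7 = 0.57022.
t − 60 = 0.57022^(1/-0.1332) = 0.57022^(-7.508) = 67.848, so t = 127.848.
T = 100·t = 12785 K → 12800 K to the nearest 100 K.
M_estimate = 10⁶/12800 = 78.12; M_reference = 10⁶/5600 = 178.57.
ΔM = 78.12 − 178.57 = -100.45 → -100 mireds.

-100 mireds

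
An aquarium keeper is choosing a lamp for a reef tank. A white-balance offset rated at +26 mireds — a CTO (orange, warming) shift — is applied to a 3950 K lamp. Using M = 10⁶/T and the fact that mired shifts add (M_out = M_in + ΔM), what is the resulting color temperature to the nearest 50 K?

M_in = 10⁶/3950 = 253.16 mireds.
M_out = 253.16 + (+26) = 279.16 mireds.
T_out = 10⁶/279.16 = 3582.1 K → 3600 K.

3600 K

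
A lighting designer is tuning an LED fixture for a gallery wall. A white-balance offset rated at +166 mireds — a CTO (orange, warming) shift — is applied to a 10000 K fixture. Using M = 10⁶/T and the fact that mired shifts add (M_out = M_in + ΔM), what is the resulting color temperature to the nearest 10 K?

M_in = 10⁶/10000 = 100.00 mireds.
M_out = 100.00 + (+166) = 266.00 mireds.
T_out = 10⁶/266.00 = 3759.4 K → 3760 K.

3760 K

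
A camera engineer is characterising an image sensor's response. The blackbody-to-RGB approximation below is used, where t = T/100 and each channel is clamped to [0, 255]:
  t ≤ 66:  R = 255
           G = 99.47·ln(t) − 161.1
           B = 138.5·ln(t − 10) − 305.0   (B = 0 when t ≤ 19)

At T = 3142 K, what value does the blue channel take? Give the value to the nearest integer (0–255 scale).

119

t = 3142/100 = 31.42; the t ≤ 66 branch applies.
B = 138.5·ln(31.42 − 10) − 305.0 = 138.5·ln 21.42 − 305.0 = 138.5·3.0643 − 305.0 = 119.409.
Rounded: 119.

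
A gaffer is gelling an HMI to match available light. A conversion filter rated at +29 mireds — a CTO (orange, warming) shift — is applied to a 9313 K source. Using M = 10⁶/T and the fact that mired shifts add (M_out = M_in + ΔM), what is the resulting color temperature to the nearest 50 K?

M_in = 10⁶/9313 = 107.38 mireds.
M_out = 107.38 + (+29) = 136.38 mireds.
T_out = 10⁶/136.38 = 7332.6 K → 7350 K.

7350 K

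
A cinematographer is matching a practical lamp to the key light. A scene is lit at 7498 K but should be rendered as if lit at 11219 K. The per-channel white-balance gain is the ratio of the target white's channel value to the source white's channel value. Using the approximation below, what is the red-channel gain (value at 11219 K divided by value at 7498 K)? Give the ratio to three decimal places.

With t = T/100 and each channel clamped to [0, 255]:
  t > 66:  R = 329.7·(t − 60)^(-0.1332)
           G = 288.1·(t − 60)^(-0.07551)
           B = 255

At 7498 K (t = 74.98):
  R = 329.7·(74.98 − 60)^(-0.1332) = 329.7·14.98^(-0.1332) = 329.7·0.69730 = 229.901.
At 11219 K (t = 112.19):
  R = 329.7·(112.19 − 60)^(-0.1332) = 329.7·52.19^(-0.1332) = 329.7·0.59050 = 194.687.
Gain = 194.687 / 229.901 = 0.8468 → 0.847.

0.847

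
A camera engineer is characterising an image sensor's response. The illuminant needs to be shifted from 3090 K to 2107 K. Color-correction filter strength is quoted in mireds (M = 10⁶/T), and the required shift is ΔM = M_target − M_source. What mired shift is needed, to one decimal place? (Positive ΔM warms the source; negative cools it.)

+151.0 mireds

M_source = 10⁶/3090 = 323.625; M_target = 10⁶/2107 = 474.608.
ΔM = 474.608 − 323.625 = 150.984 → +151.0 mireds, a warming shift.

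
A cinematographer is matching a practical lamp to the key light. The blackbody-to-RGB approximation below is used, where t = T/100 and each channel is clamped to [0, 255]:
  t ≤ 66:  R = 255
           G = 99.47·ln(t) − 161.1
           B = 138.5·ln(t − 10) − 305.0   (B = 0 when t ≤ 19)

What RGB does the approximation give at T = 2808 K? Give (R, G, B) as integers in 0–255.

(255, 171, 96)

t = 2808/100 = 28.08; the t ≤ 66 branch applies.
R = 255 by definition for t ≤ 66.
G = 99.47·ln 28.08 − 161.1 = 99.47·3.3351 − 161.1 = 170.638.
B = 138.5·ln(28.08 − 10) − 305.0 = 138.5·ln 18.08 − 305.0 = 138.5·2.8948 − 305.0 = 95.931.
Rounded: (255, 171, 96).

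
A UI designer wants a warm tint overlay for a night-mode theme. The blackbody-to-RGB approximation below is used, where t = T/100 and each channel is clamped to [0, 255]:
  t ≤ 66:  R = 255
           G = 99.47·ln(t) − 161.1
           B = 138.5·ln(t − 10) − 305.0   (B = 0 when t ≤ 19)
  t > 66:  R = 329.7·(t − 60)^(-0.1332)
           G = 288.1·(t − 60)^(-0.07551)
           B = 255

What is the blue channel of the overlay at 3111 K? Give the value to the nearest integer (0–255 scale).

t = 3111/100 = 31.11; the t ≤ 66 branch applies.
B = 138.5·ln(31.11 − 10) − 305.0 = 138.5·ln 21.11 − 305.0 = 138.5·3.0497 − 305.0 = 117.390.
Rounded: 117.

117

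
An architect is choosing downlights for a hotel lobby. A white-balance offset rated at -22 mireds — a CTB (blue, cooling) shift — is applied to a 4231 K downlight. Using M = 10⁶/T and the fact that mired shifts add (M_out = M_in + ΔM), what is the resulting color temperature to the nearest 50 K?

4650 K

M_in = 10⁶/4231 = 236.35 mireds.
M_out = 236.35 + (-22) = 214.35 mireds.
T_out = 10⁶/214.35 = 4665.3 K → 4650 K.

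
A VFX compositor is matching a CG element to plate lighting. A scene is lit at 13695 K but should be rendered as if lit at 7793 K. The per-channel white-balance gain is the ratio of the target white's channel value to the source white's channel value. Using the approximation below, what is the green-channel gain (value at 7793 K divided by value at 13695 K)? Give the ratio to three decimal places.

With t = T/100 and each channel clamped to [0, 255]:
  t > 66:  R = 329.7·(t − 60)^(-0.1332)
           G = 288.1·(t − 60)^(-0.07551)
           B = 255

1.116

At 13695 K (t = 136.95):
  G = 288.1·(136.95 − 60)^(-0.07551) = 288.1·76.95^(-0.07551) = 288.1·0.72040 = 207.547.
At 7793 K (t = 77.93):
  G = 288.1·(77.93 − 60)^(-0.07551) = 288.1·17.93^(-0.07551) = 288.1·0.80416 = 231.678.
Gain = 231.678 / 207.547 = 1.1163 → 1.116.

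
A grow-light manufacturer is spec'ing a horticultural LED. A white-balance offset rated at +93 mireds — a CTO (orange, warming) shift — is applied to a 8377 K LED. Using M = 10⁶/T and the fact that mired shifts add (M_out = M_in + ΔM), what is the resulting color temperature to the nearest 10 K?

M_in = 10⁶/8377 = 119.37 mireds.
M_out = 119.37 + (+93) = 212.37 mireds.
T_out = 10⁶/212.37 = 4708.7 K → 4710 K.

4710 K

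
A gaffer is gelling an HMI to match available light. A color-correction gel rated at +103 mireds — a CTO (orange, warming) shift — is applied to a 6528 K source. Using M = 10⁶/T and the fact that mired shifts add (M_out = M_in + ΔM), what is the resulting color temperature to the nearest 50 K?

M_in = 10⁶/6528 = 153.19 mireds.
M_out = 153.19 + (+103) = 256.19 mireds.
T_out = 10⁶/256.19 = 3903.4 K → 3900 K.

3900 K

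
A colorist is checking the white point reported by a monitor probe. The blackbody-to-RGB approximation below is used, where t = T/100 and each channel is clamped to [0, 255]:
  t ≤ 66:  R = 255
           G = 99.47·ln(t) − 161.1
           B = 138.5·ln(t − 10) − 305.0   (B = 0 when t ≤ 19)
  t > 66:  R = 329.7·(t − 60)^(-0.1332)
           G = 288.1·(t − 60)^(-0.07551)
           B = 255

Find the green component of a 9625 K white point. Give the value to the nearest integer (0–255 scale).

t = 9625/100 = 96.25; the t > 66 branch applies.
G = 288.1·(96.25 − 60)^(-0.07551) = 288.1·36.25^(-0.07551) = 288.1·0.76253 = 219.685.
Rounded: 220.

220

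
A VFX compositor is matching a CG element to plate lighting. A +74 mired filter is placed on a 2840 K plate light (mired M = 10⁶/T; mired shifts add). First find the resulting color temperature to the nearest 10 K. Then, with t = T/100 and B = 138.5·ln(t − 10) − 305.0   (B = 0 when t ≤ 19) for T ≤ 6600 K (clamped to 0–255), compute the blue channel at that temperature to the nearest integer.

55

M_in = 10⁶/2840 = 352.11; M_out = 352.11 + (+74) = 426.11.
T_out = 10⁶/426.11 = 2346.8 K → 2350 K; t = 23.5.
B = 138.5·ln(23.5 − 10) − 305.0 = 138.5·ln 13.5 − 305.0 = 138.5·2.6027 − 305.0 = 55.473.
Rounded: 55.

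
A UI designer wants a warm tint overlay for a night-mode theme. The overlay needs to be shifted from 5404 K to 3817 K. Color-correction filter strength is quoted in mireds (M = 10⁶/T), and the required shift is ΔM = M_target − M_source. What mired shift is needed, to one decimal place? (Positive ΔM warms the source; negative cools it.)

M_source = 10⁶/5404 = 185.048; M_target = 10⁶/3817 = 261.986.
ΔM = 261.986 − 185.048 = 76.938 → +76.9 mireds, a warming shift.

+76.9 mireds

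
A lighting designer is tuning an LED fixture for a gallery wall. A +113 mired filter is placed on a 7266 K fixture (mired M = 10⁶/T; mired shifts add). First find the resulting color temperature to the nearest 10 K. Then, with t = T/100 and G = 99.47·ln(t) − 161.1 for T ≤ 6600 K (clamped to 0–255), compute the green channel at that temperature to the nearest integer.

206

M_in = 10⁶/7266 = 137.63; M_out = 137.63 + (+113) = 250.63.
T_out = 10⁶/250.63 = 3990.0 K → 3990 K; t = 39.9.
G = 99.47·ln 39.9 − 161.1 = 99.47·3.6864 − 161.1 = 205.584.
Rounded: 206.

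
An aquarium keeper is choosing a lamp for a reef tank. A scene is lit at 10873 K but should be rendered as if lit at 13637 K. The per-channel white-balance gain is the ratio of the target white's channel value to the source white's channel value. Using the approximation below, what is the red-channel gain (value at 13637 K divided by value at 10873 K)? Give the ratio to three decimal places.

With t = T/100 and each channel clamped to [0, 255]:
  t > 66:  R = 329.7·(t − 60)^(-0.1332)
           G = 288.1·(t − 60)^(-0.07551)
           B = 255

0.942

At 10873 K (t = 108.73):
  R = 329.7·(108.73 − 60)^(-0.1332) = 329.7·48.73^(-0.1332) = 329.7·0.59592 = 196.474.
At 13637 K (t = 136.37):
  R = 329.7·(136.37 − 60)^(-0.1332) = 329.7·76.37^(-0.1332) = 329.7·0.56130 = 185.060.
Gain = 185.060 / 196.474 = 0.9419 → 0.942.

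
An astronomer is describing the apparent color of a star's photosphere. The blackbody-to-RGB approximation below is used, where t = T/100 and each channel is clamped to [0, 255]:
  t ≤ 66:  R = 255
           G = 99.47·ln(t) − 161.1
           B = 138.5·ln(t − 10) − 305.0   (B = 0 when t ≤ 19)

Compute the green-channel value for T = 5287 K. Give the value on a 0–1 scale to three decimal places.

0.916

t = 5287/100 = 52.87; the t ≤ 66 branch applies.
G = 99.47·ln 52.87 − 161.1 = 99.47·3.9678 − 161.1 = 233.581.
On a 0–1 scale: 233.581/255 = 0.9160 → 0.916.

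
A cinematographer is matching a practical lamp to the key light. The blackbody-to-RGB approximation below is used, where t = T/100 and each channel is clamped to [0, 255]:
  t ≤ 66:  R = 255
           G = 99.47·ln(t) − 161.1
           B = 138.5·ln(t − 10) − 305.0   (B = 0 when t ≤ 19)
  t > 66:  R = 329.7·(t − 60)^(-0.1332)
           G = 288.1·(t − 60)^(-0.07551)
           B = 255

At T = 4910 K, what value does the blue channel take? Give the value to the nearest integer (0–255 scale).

t = 4910/100 = 49.1; the t ≤ 66 branch applies.
B = 138.5·ln(49.1 − 10) − 305.0 = 138.5·ln 39.1 − 305.0 = 138.5·3.6661 − 305.0 = 202.758.
Rounded: 203.

203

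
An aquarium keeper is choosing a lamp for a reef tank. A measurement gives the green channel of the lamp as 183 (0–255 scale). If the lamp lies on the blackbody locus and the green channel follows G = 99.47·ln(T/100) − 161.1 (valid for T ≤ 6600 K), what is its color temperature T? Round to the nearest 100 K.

3200 K

ln t = (183 + 161.1) / 99.47 = 3.4593.
t = e^3.4593 = 31.796.
T = 100·t = 3180 K → 3200 K to the nearest 100 K.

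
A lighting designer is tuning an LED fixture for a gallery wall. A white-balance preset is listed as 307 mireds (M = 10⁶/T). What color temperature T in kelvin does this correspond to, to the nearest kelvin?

3257 K

T = 10⁶ / 307 = 3257.33 K → 3257 K.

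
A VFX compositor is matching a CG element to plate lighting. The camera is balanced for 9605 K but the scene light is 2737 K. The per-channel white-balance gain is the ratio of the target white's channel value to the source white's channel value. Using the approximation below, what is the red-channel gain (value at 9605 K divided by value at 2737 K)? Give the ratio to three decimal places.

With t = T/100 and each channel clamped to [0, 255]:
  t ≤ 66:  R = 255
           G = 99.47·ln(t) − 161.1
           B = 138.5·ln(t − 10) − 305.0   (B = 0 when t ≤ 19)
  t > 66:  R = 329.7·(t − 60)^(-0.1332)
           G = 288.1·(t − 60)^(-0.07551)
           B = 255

At 2737 K (t = 27.37):
  R = 255 by definition for t ≤ 66.
At 9605 K (t = 96.05):
  R = 329.7·(96.05 − 60)^(-0.1332) = 329.7·36.05^(-0.1332) = 329.7·0.62033 = 204.522.
Gain = 204.522 / 255.000 = 0.8020 → 0.802.

0.802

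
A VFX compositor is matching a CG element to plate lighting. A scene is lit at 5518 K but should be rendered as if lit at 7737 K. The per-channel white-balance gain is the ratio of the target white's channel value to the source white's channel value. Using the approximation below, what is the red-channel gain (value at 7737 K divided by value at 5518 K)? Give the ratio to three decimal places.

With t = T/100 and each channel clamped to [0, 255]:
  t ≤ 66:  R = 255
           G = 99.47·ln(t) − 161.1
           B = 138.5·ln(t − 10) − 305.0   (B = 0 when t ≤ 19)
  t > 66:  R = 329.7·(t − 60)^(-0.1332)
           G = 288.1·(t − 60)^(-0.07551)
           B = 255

0.884

At 5518 K (t = 55.18):
  R = 255 by definition for t ≤ 66.
At 7737 K (t = 77.37):
  R = 329.7·(77.37 − 60)^(-0.1332) = 329.7·17.37^(-0.1332) = 329.7·0.68369 = 225.412.
Gain = 225.412 / 255.000 = 0.8840 → 0.884.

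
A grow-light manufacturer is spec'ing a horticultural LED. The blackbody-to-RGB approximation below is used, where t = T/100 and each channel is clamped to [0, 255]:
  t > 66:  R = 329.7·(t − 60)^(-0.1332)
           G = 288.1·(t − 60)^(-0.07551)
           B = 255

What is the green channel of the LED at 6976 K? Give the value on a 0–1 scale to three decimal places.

0.951

t = 6976/100 = 69.76; the t > 66 branch applies.
G = 288.1·(69.76 − 60)^(-0.07551) = 288.1·9.76^(-0.07551) = 288.1·0.84195 = 242.566.
On a 0–1 scale: 242.566/255 = 0.9512 → 0.951.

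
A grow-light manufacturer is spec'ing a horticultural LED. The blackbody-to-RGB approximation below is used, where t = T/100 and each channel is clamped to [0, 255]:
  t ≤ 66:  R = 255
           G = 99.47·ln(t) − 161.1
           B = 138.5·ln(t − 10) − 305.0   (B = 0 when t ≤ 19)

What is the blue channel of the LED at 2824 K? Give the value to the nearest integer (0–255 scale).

t = 2824/100 = 28.24; the t ≤ 66 branch applies.
B = 138.5·ln(28.24 − 10) − 305.0 = 138.5·ln 18.24 − 305.0 = 138.5·2.9036 − 305.0 = 97.151.
Rounded: 97.

97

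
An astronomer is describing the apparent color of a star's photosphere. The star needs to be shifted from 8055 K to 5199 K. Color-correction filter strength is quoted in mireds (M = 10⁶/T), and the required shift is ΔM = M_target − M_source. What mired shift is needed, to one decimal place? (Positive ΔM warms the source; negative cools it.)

+68.2 mireds

M_source = 10⁶/8055 = 124.146; M_target = 10⁶/5199 = 192.345.
ΔM = 192.345 − 124.146 = 68.198 → +68.2 mireds, a warming shift.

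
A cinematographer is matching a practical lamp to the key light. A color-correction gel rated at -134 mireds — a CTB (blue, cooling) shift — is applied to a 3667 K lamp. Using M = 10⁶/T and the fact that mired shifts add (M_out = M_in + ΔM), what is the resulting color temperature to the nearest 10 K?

7210 K

M_in = 10⁶/3667 = 272.70 mireds.
M_out = 272.70 + (-134) = 138.70 mireds.
T_out = 10⁶/138.70 = 7209.7 K → 7210 K.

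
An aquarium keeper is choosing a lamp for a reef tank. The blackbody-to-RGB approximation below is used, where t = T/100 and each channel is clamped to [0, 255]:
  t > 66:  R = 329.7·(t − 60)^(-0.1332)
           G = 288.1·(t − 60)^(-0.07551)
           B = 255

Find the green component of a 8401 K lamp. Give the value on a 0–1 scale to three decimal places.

0.889

t = 8401/100 = 84.01; the t > 66 branch applies.
G = 288.1·(84.01 − 60)^(-0.07551) = 288.1·24.01^(-0.07551) = 288.1·0.78662 = 226.626.
On a 0–1 scale: 226.626/255 = 0.8887 → 0.889.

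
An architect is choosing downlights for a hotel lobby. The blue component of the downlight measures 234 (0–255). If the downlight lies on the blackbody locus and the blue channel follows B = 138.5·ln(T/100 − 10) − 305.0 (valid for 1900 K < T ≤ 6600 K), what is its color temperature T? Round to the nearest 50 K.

5900 K

ln(t − 10) = (234 + 305.0) / 138.5 = 3.8917.
t − 10 = e^3.8917 = 48.994, so t = 58.994.
T = 100·t = 5899 K → 5900 K to the nearest 50 K.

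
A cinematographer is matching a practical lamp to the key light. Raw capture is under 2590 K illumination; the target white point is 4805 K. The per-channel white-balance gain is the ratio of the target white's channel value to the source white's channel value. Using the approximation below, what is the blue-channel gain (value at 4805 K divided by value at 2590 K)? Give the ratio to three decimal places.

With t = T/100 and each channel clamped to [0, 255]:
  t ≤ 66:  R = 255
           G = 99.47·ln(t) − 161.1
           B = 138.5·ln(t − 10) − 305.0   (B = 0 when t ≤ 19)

2.547

At 2590 K (t = 25.9):
  B = 138.5·ln(25.9 − 10) − 305.0 = 138.5·ln 15.9 − 305.0 = 138.5·2.7663 − 305.0 = 78.135.
At 4805 K (t = 48.05):
  B = 138.5·ln(48.05 − 10) − 305.0 = 138.5·ln 38.05 − 305.0 = 138.5·3.6389 − 305.0 = 198.988.
Gain = 198.988 / 78.135 = 2.5467 → 2.547.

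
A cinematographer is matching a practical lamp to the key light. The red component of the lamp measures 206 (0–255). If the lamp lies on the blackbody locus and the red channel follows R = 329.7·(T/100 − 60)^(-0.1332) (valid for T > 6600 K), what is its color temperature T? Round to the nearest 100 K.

9400 K

(t − 60)^(-0.1332) = 206/329.7 = 0.62481.
t − 60 = 0.62481^(1/-0.1332) = 0.62481^(-7.508) = 34.152, so t = 94.152.
T = 100·t = 9415 K → 9400 K to the nearest 100 K.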